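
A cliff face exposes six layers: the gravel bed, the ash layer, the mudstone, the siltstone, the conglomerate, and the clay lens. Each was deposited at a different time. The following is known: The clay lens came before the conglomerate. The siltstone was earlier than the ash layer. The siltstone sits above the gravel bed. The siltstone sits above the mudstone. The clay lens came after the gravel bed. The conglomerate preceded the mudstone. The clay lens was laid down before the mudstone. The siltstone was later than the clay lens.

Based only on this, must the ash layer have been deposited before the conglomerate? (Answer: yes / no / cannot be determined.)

Tracing the constraints gives the conglomerate → the mudstone → the siltstone → the ash layer, so the conglomerate must come before the ash layer.
That means the ash layer cannot be before the conglomerate.

no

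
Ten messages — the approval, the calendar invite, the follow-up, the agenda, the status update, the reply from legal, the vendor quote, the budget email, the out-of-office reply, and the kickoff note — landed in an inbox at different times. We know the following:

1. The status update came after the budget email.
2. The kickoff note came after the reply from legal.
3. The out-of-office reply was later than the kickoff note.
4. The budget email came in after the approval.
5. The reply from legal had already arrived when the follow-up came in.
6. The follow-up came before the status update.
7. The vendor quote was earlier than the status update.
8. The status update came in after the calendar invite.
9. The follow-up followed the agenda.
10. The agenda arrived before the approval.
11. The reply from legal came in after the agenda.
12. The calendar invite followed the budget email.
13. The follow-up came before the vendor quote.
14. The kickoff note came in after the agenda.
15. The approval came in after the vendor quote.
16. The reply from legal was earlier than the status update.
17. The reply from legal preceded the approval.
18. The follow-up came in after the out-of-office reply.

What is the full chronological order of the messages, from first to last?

the agenda, the reply from legal, the kickoff note, the out-of-office reply, the follow-up, the vendor quote, the approval, the budget email, the calendar invite, the status update

The constraints fix every adjacent pair, so only one ordering works:
the agenda → the reply from legal → the kickoff note → the out-of-office reply → the follow-up → the vendor quote → the approval → the budget email → the calendar invite → the status update.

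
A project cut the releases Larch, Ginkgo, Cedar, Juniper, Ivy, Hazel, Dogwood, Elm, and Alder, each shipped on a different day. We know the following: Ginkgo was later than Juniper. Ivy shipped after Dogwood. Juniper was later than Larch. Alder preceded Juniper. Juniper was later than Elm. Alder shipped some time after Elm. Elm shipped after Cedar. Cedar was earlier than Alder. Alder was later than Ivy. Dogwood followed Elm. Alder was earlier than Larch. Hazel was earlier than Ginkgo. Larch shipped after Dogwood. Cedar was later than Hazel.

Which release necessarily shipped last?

Ginkgo

Every other release has a chain of constraints placing it before Ginkgo, so Ginkgo is last.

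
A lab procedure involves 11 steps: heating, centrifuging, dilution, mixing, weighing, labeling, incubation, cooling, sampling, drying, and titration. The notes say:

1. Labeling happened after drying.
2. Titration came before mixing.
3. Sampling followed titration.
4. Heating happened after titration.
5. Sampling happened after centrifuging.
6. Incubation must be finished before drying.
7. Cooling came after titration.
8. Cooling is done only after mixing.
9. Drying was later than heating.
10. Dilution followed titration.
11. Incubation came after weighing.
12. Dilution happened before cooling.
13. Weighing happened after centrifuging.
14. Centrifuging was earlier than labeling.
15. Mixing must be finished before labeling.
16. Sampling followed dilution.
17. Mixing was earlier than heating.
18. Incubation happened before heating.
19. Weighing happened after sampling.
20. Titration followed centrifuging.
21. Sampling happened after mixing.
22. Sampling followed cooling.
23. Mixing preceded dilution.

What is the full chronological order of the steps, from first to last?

The constraints fix every adjacent pair, so only one ordering works:
centrifuging → titration → mixing → dilution → cooling → sampling → weighing → incubation → heating → drying → labeling.

centrifuging, titration, mixing, dilution, cooling, sampling, weighing, incubation, heating, drying, labeling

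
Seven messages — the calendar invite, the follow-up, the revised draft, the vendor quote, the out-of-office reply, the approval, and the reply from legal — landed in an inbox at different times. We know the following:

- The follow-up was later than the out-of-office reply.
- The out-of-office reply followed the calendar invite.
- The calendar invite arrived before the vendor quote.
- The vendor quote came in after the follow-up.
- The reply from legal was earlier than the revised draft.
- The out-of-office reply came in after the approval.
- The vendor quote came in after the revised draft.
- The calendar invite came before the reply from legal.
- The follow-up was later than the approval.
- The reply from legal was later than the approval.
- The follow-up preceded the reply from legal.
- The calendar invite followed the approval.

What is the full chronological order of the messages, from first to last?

the approval, the calendar invite, the out-of-office reply, the follow-up, the reply from legal, the revised draft, the vendor quote

The constraints fix every adjacent pair, so only one ordering works:
the approval → the calendar invite → the out-of-office reply → the follow-up → the reply from legal → the revised draft → the vendor quote.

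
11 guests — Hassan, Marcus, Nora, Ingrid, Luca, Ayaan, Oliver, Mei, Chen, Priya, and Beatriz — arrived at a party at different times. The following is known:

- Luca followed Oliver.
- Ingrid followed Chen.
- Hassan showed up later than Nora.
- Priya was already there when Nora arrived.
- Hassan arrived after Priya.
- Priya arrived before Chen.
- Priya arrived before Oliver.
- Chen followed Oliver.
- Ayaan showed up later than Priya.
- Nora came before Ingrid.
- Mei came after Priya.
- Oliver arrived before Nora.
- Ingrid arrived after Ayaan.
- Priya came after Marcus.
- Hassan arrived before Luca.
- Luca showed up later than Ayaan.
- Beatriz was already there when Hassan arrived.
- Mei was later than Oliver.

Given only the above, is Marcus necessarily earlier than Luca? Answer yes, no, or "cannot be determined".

yes

Chain the constraints: Marcus → Priya → Hassan → Luca. Each link is directly stated, so Marcus comes before Luca.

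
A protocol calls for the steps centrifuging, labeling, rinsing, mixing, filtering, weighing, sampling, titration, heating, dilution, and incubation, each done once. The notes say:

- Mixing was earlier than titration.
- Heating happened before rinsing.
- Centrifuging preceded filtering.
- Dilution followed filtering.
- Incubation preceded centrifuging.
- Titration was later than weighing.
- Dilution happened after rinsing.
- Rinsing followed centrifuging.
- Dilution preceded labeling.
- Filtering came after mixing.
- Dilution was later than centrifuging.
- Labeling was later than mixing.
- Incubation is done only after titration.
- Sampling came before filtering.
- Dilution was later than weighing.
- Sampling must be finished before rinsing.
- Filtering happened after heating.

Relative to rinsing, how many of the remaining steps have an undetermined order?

1

Forced before rinsing: centrifuging, heating, incubation, mixing, sampling, titration, and weighing; forced after rinsing: dilution and labeling.
That leaves filtering with no forced order relative to rinsing — 1.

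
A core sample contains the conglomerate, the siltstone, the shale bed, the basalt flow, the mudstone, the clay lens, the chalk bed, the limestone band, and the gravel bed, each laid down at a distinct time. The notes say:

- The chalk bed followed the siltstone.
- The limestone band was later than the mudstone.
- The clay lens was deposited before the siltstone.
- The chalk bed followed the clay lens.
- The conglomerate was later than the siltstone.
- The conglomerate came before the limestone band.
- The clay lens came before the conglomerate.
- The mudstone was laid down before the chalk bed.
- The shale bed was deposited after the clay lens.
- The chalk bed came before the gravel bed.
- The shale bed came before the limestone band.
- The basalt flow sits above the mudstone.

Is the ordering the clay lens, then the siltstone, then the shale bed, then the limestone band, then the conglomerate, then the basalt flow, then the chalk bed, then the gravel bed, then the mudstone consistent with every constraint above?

no

The constraints require the mudstone before the chalk bed, but in the proposed sequence the chalk bed appears ahead of the mudstone. That one violation is enough.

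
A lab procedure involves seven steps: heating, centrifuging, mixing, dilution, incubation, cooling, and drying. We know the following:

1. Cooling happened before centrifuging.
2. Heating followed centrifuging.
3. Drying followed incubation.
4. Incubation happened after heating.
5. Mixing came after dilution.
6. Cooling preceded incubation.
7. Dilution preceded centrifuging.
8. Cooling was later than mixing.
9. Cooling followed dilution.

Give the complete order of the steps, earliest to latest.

dilution, mixing, cooling, centrifuging, heating, incubation, drying

The constraints fix every adjacent pair, so only one ordering works:
dilution → mixing → cooling → centrifuging → heating → incubation → drying.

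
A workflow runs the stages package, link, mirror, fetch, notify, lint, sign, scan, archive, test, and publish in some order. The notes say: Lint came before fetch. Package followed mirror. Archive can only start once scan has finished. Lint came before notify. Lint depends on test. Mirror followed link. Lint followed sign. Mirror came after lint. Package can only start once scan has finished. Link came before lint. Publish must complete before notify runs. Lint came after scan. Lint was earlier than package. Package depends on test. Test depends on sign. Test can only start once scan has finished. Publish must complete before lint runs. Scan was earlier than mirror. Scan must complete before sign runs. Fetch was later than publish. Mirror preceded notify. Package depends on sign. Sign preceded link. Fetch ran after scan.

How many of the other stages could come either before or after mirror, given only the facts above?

Forced before mirror: link, lint, publish, scan, sign, and test; forced after mirror: notify and package.
That leaves archive and fetch with no forced order relative to mirror — 2.

2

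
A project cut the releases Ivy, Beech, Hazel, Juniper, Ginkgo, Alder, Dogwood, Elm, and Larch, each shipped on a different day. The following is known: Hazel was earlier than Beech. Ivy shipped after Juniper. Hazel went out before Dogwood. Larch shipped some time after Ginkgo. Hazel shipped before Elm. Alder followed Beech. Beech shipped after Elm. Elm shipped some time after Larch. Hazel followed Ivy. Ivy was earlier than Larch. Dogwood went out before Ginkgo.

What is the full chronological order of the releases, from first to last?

The constraints fix every adjacent pair, so only one ordering works:
Juniper → Ivy → Hazel → Dogwood → Ginkgo → Larch → Elm → Beech → Alder.

Juniper, Ivy, Hazel, Dogwood, Ginkgo, Larch, Elm, Beech, Alder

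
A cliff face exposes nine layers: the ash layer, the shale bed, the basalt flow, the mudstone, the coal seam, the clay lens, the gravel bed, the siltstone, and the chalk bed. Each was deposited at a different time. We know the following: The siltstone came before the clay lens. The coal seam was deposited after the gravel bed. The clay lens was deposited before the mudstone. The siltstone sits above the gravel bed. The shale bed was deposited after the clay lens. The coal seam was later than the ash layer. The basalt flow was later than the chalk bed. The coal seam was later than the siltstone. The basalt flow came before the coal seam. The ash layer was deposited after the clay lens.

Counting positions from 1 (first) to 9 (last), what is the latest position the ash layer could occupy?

The ash layer must come before the coal seam — 1 layer forced after it.
Everything else can be placed before the ash layer in some valid order, so the ash layer can sit as late as position 9 − 1 = 8.

8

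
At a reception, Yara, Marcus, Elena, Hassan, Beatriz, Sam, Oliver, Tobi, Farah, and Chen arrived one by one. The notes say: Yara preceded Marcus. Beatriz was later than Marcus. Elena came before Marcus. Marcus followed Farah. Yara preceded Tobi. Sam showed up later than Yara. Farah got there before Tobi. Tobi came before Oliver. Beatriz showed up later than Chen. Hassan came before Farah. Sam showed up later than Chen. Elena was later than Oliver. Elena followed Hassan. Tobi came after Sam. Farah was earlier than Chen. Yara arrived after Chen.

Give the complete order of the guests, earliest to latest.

Hassan, Farah, Chen, Yara, Sam, Tobi, Oliver, Elena, Marcus, Beatriz

The constraints fix every adjacent pair, so only one ordering works:
Hassan → Farah → Chen → Yara → Sam → Tobi → Oliver → Elena → Marcus → Beatriz.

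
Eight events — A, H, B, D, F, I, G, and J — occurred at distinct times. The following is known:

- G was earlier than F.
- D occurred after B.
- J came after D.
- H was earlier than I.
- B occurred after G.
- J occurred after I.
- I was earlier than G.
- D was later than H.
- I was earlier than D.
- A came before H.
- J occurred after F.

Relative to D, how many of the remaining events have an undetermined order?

1

Forced before D: A, B, G, H, and I; forced after D: J.
That leaves F with no forced order relative to D — 1.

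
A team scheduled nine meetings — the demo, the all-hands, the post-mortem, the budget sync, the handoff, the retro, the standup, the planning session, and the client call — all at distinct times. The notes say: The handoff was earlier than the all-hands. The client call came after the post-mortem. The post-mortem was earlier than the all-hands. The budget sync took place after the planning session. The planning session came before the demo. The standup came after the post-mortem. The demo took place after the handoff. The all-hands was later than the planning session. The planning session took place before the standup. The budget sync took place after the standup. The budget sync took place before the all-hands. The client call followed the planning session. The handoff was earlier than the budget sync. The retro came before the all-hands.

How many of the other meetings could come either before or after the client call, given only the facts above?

6

Forced before the client call: the planning session and the post-mortem.
That leaves the all-hands, the budget sync, the demo, the handoff, the retro, and the standup with no forced order relative to the client call — 6.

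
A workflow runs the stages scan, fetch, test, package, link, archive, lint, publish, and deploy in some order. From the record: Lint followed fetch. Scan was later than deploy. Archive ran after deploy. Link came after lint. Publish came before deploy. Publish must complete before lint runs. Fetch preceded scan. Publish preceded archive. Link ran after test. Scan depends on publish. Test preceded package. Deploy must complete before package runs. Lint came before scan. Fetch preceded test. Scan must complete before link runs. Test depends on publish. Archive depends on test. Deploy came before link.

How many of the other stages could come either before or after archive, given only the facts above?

Forced before archive: deploy, fetch, publish, and test.
That leaves link, lint, package, and scan with no forced order relative to archive — 4.

4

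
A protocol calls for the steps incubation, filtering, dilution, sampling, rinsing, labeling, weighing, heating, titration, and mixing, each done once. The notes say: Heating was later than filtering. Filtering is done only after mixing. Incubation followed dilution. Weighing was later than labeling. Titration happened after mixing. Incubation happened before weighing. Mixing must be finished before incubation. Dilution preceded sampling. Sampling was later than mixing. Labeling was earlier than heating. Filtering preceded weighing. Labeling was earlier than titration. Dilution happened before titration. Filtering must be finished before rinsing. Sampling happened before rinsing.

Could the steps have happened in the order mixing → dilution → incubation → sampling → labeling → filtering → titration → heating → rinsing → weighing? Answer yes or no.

Check each stated constraint against the proposed order — e.g. mixing is ahead of titration; incubation is ahead of weighing. Every pair is in the required order; nothing is violated.

yes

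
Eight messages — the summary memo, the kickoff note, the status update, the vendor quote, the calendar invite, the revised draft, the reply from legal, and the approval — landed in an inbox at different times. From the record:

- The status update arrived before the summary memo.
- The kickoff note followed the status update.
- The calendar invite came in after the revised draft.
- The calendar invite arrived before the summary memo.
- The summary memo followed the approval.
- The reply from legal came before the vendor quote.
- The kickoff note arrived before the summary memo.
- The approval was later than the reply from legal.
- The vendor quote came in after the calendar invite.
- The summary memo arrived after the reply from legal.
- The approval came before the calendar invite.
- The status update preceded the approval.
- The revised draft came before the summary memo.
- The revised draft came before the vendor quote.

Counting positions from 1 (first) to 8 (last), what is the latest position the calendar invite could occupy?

6

The calendar invite must come before the summary memo and the vendor quote — 2 messages forced after it.
Everything else can be placed before the calendar invite in some valid order, so the calendar invite can sit as late as position 8 − 2 = 6.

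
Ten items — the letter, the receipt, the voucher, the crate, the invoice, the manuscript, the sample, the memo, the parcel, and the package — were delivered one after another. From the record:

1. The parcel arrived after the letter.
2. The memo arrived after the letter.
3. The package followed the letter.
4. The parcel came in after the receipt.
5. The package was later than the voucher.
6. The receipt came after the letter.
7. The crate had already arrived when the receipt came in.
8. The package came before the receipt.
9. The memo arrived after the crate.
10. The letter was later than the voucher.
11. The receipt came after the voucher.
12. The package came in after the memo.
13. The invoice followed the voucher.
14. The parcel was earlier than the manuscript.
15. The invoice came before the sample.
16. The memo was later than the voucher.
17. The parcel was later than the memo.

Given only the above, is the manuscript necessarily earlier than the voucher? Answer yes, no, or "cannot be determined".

no

Tracing the constraints gives the voucher → the receipt → the parcel → the manuscript, so the voucher must come before the manuscript.
That means the manuscript cannot be before the voucher.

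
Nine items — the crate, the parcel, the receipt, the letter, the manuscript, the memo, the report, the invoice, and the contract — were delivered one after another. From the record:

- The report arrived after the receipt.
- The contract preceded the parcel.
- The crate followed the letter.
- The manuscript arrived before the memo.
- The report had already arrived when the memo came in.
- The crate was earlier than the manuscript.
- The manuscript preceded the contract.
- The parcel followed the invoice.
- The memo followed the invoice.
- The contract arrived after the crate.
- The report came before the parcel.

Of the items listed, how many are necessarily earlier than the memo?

6

Directly stated before the memo: the invoice, the manuscript, and the report.
The crate reaches the memo via the crate → the manuscript → the memo.
The letter reaches the memo via the letter → the crate → the manuscript → the memo.
The receipt reaches the memo via the receipt → the report → the memo.
That's the crate, the invoice, the letter, the manuscript, the receipt, and the report — 6 in all.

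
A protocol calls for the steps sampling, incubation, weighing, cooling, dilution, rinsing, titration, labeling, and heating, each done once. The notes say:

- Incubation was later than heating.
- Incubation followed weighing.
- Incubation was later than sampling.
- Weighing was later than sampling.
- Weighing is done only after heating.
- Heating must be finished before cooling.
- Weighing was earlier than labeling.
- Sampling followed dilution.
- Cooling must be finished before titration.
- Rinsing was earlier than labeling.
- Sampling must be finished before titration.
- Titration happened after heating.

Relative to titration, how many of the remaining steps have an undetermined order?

Forced before titration: cooling, dilution, heating, and sampling.
That leaves incubation, labeling, rinsing, and weighing with no forced order relative to titration — 4.

4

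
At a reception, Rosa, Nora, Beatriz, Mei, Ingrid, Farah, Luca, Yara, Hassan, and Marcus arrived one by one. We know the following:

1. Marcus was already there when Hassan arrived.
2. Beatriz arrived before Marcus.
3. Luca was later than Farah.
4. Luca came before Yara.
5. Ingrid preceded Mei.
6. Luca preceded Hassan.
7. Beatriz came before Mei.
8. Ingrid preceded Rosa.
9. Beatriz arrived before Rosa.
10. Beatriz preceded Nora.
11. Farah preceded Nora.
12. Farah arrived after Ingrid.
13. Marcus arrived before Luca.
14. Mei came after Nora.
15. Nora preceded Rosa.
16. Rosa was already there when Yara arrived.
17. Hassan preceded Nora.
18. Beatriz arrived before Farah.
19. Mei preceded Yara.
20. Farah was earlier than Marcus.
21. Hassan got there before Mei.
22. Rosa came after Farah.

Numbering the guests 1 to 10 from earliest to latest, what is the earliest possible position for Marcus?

4

Beatriz, Farah, and Ingrid must all come before Marcus — 3 forced predecessors.
Nothing else is forced ahead of Marcus, so their earliest slot is position 3 + 1 = 4.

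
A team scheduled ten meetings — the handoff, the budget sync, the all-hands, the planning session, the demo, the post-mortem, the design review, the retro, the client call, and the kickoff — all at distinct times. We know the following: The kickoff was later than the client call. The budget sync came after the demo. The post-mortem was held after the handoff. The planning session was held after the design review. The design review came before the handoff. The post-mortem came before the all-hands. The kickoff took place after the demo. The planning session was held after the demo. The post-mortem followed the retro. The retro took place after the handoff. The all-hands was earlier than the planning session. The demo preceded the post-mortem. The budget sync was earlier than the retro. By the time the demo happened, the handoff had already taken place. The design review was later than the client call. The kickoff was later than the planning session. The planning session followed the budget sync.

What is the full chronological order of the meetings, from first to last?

The constraints fix every adjacent pair, so only one ordering works:
the client call → the design review → the handoff → the demo → the budget sync → the retro → the post-mortem → the all-hands → the planning session → the kickoff.

the client call, the design review, the handoff, the demo, the budget sync, the retro, the post-mortem, the all-hands, the planning session, the kickoff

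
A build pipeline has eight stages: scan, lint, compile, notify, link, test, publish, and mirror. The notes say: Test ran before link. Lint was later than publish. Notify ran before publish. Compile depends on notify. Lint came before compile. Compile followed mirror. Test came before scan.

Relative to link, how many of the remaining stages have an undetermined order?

Forced before link: test.
That leaves compile, lint, mirror, notify, publish, and scan with no forced order relative to link — 6.

6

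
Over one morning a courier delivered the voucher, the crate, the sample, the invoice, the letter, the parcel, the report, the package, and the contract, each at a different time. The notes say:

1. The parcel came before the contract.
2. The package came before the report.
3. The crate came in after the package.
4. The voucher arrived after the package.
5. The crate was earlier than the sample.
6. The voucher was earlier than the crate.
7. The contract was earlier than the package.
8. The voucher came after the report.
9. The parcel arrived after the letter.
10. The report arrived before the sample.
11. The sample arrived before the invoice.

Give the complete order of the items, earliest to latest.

the letter, the parcel, the contract, the package, the report, the voucher, the crate, the sample, the invoice

The constraints fix every adjacent pair, so only one ordering works:
the letter → the parcel → the contract → the package → the report → the voucher → the crate → the sample → the invoice.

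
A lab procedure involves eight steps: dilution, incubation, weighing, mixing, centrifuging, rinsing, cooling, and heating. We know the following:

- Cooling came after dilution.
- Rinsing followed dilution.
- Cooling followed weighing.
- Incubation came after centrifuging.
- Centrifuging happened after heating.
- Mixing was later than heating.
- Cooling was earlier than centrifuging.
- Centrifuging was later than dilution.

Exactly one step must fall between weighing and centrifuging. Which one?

cooling

Tracing the constraints gives weighing → cooling → centrifuging, so cooling sits after weighing and before centrifuging.
No other step is forced both after weighing and before centrifuging.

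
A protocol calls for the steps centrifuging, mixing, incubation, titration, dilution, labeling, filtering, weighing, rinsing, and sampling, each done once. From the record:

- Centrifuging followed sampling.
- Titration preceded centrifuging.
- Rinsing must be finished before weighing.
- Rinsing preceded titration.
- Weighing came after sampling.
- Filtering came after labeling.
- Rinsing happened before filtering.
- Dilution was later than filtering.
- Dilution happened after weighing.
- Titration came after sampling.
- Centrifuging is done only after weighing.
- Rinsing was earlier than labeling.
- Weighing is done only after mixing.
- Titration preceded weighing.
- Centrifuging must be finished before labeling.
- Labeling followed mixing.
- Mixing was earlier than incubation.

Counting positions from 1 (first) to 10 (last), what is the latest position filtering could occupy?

Filtering must come before dilution — 1 step forced after it.
Everything else can be placed before filtering in some valid order, so filtering can sit as late as position 10 − 1 = 9.

9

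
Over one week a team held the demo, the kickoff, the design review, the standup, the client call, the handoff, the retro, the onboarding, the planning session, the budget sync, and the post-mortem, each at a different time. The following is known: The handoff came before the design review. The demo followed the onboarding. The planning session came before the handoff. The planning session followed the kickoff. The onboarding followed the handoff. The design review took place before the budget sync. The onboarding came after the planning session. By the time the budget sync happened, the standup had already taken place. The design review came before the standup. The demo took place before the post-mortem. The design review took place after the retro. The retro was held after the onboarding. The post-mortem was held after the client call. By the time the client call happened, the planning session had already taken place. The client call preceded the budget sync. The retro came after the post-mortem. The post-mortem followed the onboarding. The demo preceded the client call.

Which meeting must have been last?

Every other meeting has a chain of constraints placing it before the budget sync, so the budget sync is last.

the budget sync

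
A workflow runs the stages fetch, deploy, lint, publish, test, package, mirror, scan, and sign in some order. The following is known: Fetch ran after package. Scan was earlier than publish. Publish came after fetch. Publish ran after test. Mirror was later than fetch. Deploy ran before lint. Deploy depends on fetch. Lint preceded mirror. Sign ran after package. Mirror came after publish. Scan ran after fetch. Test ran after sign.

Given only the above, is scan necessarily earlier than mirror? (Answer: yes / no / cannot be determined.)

yes

Chain the constraints: scan → publish → mirror. Each link is directly stated, so scan comes before mirror.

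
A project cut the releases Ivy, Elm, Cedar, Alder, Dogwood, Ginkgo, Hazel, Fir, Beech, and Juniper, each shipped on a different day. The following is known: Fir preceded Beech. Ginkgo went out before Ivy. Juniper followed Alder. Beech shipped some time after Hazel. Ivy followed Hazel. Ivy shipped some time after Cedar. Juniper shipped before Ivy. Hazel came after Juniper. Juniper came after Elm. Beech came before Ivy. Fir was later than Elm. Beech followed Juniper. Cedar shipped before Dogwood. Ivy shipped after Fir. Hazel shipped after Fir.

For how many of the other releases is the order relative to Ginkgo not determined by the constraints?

Forced after Ginkgo: Ivy.
That leaves Alder, Beech, Cedar, Dogwood, Elm, Fir, Hazel, and Juniper with no forced order relative to Ginkgo — 8.

8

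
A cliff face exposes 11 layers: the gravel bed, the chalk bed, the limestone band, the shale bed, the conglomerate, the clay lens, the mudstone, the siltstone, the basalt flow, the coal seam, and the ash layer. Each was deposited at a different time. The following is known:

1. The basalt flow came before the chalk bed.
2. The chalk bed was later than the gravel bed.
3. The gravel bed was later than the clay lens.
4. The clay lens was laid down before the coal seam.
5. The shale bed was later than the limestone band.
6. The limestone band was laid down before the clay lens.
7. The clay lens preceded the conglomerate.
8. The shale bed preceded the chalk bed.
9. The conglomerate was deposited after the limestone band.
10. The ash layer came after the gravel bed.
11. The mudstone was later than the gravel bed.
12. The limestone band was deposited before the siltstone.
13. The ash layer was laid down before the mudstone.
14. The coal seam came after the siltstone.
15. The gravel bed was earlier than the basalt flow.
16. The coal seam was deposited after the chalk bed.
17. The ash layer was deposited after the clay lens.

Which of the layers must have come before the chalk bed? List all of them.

the basalt flow, the clay lens, the gravel bed, the limestone band, the shale bed

Directly stated before the chalk bed: the basalt flow, the gravel bed, and the shale bed.
The clay lens reaches the chalk bed via the clay lens → the gravel bed → the chalk bed.
The limestone band reaches the chalk bed via the limestone band → the shale bed → the chalk bed.
No chain forces the coal seam (or any of the others) ahead of the chalk bed.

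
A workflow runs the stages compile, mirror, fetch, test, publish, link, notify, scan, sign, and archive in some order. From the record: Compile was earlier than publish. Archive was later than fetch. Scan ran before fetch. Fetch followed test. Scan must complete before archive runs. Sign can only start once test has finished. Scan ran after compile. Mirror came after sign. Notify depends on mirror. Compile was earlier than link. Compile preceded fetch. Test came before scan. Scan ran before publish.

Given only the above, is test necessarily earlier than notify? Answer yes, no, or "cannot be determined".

Chain the constraints: test → sign → mirror → notify. Each link is directly stated, so test comes before notify.

yes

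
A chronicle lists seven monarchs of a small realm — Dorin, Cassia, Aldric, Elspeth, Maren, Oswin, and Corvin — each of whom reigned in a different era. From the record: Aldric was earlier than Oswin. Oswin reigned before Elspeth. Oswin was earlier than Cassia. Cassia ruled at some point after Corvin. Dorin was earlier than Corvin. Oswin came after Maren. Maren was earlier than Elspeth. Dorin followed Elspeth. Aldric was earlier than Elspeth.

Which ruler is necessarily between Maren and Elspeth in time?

Oswin

Tracing the constraints gives Maren → Oswin → Elspeth, so Oswin sits after Maren and before Elspeth.
No other ruler is forced both after Maren and before Elspeth.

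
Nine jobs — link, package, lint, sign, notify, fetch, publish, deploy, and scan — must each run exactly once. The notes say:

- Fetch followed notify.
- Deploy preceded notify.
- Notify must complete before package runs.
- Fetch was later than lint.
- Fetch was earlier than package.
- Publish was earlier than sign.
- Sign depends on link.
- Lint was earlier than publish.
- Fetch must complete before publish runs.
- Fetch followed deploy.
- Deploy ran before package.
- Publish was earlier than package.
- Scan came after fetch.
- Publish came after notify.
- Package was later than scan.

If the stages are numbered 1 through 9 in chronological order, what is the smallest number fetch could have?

Deploy, lint, and notify must all come before fetch — 3 forced predecessors.
Nothing else is forced ahead of fetch, so its earliest slot is position 3 + 1 = 4.

4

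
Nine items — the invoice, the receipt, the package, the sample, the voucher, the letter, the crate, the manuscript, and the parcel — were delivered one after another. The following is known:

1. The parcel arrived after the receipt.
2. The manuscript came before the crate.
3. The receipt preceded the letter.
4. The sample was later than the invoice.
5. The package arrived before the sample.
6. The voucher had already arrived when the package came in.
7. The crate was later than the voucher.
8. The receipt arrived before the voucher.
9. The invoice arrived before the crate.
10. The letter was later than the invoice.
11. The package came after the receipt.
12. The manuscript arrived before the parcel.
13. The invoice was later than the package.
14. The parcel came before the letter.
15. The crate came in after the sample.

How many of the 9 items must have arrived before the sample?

4

Directly stated before the sample: the invoice and the package.
The receipt reaches the sample via the receipt → the package → the sample.
The voucher reaches the sample via the voucher → the package → the sample.
No chain forces the letter (or any of the others) ahead of the sample.
That's the invoice, the package, the receipt, and the voucher — 4 in all.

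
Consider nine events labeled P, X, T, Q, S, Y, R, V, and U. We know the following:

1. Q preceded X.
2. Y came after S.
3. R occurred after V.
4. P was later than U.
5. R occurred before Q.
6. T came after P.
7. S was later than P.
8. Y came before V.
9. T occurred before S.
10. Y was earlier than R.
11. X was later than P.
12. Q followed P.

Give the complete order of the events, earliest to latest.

The constraints fix every adjacent pair, so only one ordering works:
U → P → T → S → Y → V → R → Q → X.

U, P, T, S, Y, V, R, Q, X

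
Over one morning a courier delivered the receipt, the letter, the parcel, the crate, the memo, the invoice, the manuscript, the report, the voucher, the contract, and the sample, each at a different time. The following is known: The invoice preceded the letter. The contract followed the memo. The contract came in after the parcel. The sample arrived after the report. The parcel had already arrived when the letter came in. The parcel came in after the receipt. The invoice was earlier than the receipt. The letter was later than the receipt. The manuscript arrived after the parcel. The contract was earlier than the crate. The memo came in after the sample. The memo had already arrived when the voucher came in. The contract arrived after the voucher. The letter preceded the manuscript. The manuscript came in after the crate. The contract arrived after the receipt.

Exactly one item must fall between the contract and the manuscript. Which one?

Tracing the constraints gives the contract → the crate → the manuscript, so the crate sits after the contract and before the manuscript.
No other item is forced both after the contract and before the manuscript.

the crate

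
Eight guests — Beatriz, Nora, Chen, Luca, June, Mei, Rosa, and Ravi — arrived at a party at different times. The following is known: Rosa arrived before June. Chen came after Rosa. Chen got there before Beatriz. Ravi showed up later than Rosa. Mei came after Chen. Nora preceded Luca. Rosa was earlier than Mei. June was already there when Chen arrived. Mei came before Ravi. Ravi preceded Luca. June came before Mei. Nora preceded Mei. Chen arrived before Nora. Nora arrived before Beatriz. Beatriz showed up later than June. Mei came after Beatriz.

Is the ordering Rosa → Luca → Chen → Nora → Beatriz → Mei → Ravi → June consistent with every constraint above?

no

The constraints require Nora before Luca, but in the proposed sequence Luca appears ahead of Nora. That one violation is enough.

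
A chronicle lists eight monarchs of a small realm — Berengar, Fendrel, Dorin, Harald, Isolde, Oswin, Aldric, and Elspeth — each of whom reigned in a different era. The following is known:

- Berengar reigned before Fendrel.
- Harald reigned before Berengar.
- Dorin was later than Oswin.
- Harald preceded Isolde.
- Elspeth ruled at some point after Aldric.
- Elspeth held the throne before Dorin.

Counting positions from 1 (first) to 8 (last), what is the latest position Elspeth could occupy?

7

Elspeth must come before Dorin — 1 ruler forced after them.
Everything else can be placed before Elspeth in some valid order, so Elspeth can sit as late as position 8 − 1 = 7.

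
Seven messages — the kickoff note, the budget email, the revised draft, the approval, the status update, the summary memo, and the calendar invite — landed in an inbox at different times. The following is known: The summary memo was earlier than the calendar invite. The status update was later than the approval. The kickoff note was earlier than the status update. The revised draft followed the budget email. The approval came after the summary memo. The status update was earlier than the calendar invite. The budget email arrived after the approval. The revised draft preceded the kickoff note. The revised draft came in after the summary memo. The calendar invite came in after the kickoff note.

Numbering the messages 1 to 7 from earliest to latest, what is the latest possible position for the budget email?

The budget email must come before the calendar invite, the kickoff note, the revised draft, and the status update — 4 messages forced after it.
Everything else can be placed before the budget email in some valid order, so the budget email can sit as late as position 7 − 4 = 3.

3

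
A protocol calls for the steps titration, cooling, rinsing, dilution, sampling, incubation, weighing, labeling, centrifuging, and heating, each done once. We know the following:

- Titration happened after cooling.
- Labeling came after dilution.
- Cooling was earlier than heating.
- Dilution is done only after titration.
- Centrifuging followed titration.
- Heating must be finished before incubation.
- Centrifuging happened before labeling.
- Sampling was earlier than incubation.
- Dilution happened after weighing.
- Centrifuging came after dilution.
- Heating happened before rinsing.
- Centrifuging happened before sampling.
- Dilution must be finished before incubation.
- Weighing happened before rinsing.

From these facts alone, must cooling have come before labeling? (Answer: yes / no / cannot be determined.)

Chain the constraints: cooling → titration → centrifuging → labeling. Each link is directly stated, so cooling comes before labeling.

yes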